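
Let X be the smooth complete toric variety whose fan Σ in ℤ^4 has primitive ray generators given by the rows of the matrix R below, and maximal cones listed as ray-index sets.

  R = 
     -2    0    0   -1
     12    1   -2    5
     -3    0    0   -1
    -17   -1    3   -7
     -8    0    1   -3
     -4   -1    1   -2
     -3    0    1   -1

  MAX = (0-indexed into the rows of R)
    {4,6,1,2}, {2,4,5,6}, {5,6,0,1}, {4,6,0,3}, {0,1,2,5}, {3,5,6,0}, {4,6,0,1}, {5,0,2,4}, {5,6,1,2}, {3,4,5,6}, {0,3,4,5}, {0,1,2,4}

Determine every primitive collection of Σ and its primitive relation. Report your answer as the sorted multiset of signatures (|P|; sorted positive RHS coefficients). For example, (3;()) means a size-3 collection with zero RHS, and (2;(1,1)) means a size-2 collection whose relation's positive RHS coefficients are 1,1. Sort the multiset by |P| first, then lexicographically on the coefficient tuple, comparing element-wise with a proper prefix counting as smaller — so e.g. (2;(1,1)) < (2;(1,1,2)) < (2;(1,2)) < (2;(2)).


Σ has 5 primitive collections:

  • {1,3}:  v_{1} + v_{3} = v_{0} + v_{6}  →  sig = (2;(1,1))
  • {2,3}:  v_{2} + v_{3} = 2·v_{4} + v_{5}  →  sig = (2;(1,2))
  • {1,4,5}:  v_{1} + v_{4} + v_{5} = 0  →  sig = (3;())
  • {0,2,6}:  v_{0} + v_{2} + v_{6} = v_{4}  →  sig = (3;(1))
  • {0,4,5,6}:  v_{0} + v_{4} + v_{5} + v_{6} = v_{3}  →  sig = (4;(1))

Sorted signature multiset PRS(X):
    (2;(1,1))
    (2;(1,2))
    (3;())
    (3;(1))
    (4;(1))


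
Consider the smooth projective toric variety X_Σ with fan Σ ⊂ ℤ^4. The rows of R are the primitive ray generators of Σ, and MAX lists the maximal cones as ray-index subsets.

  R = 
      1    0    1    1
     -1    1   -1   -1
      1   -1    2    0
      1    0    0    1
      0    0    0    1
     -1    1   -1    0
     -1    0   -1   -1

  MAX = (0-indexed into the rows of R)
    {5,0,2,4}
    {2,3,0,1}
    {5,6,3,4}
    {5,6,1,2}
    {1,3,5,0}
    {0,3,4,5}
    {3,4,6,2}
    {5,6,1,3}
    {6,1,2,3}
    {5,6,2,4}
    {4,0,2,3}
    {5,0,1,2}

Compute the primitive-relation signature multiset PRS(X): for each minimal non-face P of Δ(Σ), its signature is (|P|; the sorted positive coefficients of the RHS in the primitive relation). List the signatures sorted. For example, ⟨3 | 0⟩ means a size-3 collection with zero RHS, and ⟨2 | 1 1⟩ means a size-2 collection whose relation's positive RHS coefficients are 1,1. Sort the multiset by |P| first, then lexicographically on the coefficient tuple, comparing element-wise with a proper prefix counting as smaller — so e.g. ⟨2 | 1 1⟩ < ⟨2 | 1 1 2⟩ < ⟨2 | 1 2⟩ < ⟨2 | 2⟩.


Δ(Σ) — 7 vertices, 3 min non-faces:

  P={0,6}:  v_{0} + v_{6} = 0  ⟹  sig = ⟨2 | 0⟩
  P={1,4}:  v_{1} + v_{4} = v_{5}  ⟹  sig = ⟨2 | 1⟩
  P={2,3,5}:  v_{2} + v_{3} + v_{5} = v_{0}  ⟹  sig = ⟨3 | 1⟩

so the primitive-relation signature multiset is
    |P|=2: 2 collections, coeffs (), (1)
    |P|=3: 1 collection, coeffs (1)


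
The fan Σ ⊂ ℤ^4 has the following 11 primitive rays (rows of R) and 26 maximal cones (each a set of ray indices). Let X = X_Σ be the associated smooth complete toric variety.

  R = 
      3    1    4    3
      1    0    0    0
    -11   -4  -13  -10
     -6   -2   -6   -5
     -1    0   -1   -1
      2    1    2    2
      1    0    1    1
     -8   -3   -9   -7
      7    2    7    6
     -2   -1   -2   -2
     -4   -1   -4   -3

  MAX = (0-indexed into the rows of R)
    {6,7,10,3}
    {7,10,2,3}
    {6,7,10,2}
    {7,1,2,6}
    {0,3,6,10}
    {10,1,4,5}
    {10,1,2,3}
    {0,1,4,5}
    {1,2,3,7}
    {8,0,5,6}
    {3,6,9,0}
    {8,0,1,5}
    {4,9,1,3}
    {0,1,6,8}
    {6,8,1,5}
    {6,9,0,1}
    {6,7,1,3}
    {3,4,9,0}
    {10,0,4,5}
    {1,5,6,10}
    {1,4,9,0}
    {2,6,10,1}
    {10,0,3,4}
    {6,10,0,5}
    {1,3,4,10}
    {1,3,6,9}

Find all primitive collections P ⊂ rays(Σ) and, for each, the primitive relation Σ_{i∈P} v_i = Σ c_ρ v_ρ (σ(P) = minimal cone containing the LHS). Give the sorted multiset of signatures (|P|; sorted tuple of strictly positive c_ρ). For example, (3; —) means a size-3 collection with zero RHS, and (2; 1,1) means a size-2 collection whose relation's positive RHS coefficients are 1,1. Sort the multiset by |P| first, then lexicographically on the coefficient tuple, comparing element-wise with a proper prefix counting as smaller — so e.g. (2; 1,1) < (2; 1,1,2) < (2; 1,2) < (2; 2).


24 collections generate NE(X_Σ); each relation:

  P={4,6}:  v_{4} + v_{6} = 0  ⟹  sig = (2; —)
  P={5,9}:  v_{5} + v_{9} = 0  ⟹  sig = (2; —)
  P={0,2}:  v_{0} + v_{2} = v_{7}  ⟹  sig = (2; 1)
  P={3,5}:  v_{3} + v_{5} = v_{10}  ⟹  sig = (2; 1)
  P={3,8}:  v_{3} + v_{8} = v_{6}  ⟹  sig = (2; 1)
  P={9,10}:  v_{9} + v_{10} = v_{3}  ⟹  sig = (2; 1)
  P={0,7}:  v_{0} + v_{7} = v_{3} + v_{6}  ⟹  sig = (2; 1,1)
  P={8,10}:  v_{8} + v_{10} = v_{5} + v_{6}  ⟹  sig = (2; 1,1)
  P={2,9}:  v_{2} + v_{9} = v_{1} + v_{3} + v_{7}  ⟹  sig = (2; 1,1,1)
  P={4,7}:  v_{4} + v_{7} = v_{1} + v_{3} + v_{10}  ⟹  sig = (2; 1,1,1)
  P={4,8}:  v_{4} + v_{8} = v_{0} + v_{1} + v_{5}  ⟹  sig = (2; 1,1,1)
  P={8,9}:  v_{8} + v_{9} = v_{0} + v_{1} + v_{6}  ⟹  sig = (2; 1,1,1)
  P={5,7}:  v_{5} + v_{7} = v_{1} + v_{6} + 2·v_{10}  ⟹  sig = (2; 1,1,2)
  P={7,8}:  v_{7} + v_{8} = v_{1} + 2·v_{6} + v_{10}  ⟹  sig = (2; 1,1,2)
  P={7,9}:  v_{7} + v_{9} = v_{1} + 2·v_{3} + v_{6}  ⟹  sig = (2; 1,1,2)
  P={2,4}:  v_{2} + v_{4} = 2·v_{1} + v_{3} + 2·v_{10}  ⟹  sig = (2; 1,2,2)
  P={2,5}:  v_{2} + v_{5} = 2·v_{1} + v_{6} + 3·v_{10}  ⟹  sig = (2; 1,2,3)
  P={2,8}:  v_{2} + v_{8} = 2·v_{1} + 2·v_{6} + 2·v_{10}  ⟹  sig = (2; 2,2,2)
  P={0,1,10}:  v_{0} + v_{1} + v_{10} = 0  ⟹  sig = (3; —)
  P={0,1,3}:  v_{0} + v_{1} + v_{3} = v_{9}  ⟹  sig = (3; 1)
  P={1,7,10}:  v_{1} + v_{7} + v_{10} = v_{2}  ⟹  sig = (3; 1)
  P={2,3,6}:  v_{2} + v_{3} + v_{6} = 2·v_{7}  ⟹  sig = (3; 2)
  P={0,1,5,6}:  v_{0} + v_{1} + v_{5} + v_{6} = v_{8}  ⟹  sig = (4; 1)
  P={1,3,6,10}:  v_{1} + v_{3} + v_{6} + v_{10} = v_{7}  ⟹  sig = (4; 1)

Signatures (|P|; sorted positive RHS coefficients), sorted:
{ (2; —) ×2,  (2; 1) ×4,  (2; 1,1) ×2,  (2; 1,1,1) ×4,  (2; 1,1,2) ×3,  (2; 1,2,2),  (2; 1,2,3),  (2; 2,2,2),  (3; —),  (3; 1) ×2,  (3; 2),  (4; 1) ×2 }


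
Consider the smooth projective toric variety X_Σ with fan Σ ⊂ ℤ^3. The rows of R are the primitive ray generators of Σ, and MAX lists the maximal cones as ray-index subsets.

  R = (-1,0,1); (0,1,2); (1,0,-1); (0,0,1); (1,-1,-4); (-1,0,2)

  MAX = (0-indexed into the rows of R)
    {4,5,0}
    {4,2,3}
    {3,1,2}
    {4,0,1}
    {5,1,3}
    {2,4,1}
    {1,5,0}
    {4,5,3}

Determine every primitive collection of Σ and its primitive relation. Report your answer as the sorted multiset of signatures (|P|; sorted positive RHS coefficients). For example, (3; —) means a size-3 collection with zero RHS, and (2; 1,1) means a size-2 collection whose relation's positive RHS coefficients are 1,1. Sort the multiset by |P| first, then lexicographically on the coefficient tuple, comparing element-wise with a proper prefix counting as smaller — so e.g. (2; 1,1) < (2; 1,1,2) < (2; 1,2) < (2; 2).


Minimal non-faces — 5 found among 6 rays, 8 max cones:

  P={0,2}:  v_{0} + v_{2} = 0  so sig = (2; —)
  P={0,3}:  v_{0} + v_{3} = v_{5}  so sig = (2; 1)
  P={2,5}:  v_{2} + v_{5} = v_{3}  so sig = (2; 1)
  P={1,4,5}:  v_{1} + v_{4} + v_{5} = 0  so sig = (3; —)
  P={1,3,4}:  v_{1} + v_{3} + v_{4} = v_{2}  so sig = (3; 1)

Signatures (|P|; sorted positive RHS coefficients), sorted:
    |P|=2: 3 collections, coeffs (), (1), (1)
    |P|=3: 2 collections, coeffs (), (1)


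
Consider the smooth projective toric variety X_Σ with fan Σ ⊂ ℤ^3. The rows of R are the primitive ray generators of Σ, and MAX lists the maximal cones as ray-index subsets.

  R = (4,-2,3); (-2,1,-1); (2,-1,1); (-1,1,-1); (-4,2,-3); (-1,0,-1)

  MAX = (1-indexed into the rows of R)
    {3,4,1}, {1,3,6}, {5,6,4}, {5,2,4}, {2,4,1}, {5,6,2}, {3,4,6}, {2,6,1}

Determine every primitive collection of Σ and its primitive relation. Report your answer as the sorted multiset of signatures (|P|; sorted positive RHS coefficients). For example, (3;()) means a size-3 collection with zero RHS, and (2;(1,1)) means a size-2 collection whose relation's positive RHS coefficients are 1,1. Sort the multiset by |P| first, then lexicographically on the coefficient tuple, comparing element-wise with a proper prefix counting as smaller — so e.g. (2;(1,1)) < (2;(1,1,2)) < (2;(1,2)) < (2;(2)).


Δ(Σ) — 6 vertices, 5 min non-faces:

  P = {1,5}:  v_{1} + v_{5} = 0  →  sig = (2;())
  P = {2,3}:  v_{2} + v_{3} = 0  →  sig = (2;())
  P = {3,5}:  v_{3} + v_{5} = v_{4} + v_{6}  →  sig = (2;(1,1))
  P = {1,4,6}:  v_{1} + v_{4} + v_{6} = v_{3}  →  sig = (3;(1))
  P = {2,4,6}:  v_{2} + v_{4} + v_{6} = v_{5}  →  sig = (3;(1))

Sorted signature multiset PRS(X):
    |P|=2: 3 collections, coeffs (), (), (1,1)
    |P|=3: 2 collections, coeffs (1), (1)


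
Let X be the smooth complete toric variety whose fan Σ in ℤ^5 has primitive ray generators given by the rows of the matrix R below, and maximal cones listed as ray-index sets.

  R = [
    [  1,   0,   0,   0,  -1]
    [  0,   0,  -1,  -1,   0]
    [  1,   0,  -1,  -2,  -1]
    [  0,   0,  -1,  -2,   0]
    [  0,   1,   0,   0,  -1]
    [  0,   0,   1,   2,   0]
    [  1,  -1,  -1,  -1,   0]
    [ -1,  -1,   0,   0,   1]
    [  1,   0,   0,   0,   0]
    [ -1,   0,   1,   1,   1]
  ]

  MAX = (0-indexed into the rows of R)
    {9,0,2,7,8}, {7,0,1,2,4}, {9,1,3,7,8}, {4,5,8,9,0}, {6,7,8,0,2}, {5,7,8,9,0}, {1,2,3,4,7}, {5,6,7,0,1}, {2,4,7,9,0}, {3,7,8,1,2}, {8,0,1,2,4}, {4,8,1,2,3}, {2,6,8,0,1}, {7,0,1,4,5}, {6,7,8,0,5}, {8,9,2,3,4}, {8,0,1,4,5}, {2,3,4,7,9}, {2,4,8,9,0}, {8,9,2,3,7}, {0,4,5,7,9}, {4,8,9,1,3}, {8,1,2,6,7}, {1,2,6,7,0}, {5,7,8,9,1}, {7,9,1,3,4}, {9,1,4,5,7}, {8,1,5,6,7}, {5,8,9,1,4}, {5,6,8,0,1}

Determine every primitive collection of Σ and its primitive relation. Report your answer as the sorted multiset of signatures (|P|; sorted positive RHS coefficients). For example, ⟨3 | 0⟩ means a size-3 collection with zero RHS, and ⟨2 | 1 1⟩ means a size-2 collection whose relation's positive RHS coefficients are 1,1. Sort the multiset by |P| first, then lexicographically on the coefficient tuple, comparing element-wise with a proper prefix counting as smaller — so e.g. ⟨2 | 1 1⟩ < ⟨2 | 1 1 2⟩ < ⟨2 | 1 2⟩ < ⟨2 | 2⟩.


Minimal non-faces — 10 found among 10 rays, 30 max cones:

  {3,5}:  v_{3} + v_{5} = 0 ; sig = ⟨2 | 0⟩
  {0,3}:  v_{0} + v_{3} = v_{2} ; sig = ⟨2 | 1⟩
  {2,5}:  v_{2} + v_{5} = v_{0} ; sig = ⟨2 | 1⟩
  {4,6}:  v_{4} + v_{6} = v_{0} + v_{1} ; sig = ⟨2 | 1 1⟩
  {6,9}:  v_{6} + v_{9} = v_{7} + v_{8} ; sig = ⟨2 | 1 1⟩
  {3,6}:  v_{3} + v_{6} = v_{1} + v_{2} + v_{7} + v_{8} ; sig = ⟨2 | 1 1 1 1⟩
  {0,1,9}:  v_{0} + v_{1} + v_{9} = 0 ; sig = ⟨3 | 0⟩
  {4,7,8}:  v_{4} + v_{7} + v_{8} = 0 ; sig = ⟨3 | 0⟩
  {1,2,9}:  v_{1} + v_{2} + v_{9} = v_{3} ; sig = ⟨3 | 1⟩
  {0,1,7,8}:  v_{0} + v_{1} + v_{7} + v_{8} = v_{6} ; sig = ⟨4 | 1⟩

Sorted signature multiset PRS(X):
    |P|=2: 6 collections, coeffs (), (1), (1), (1,1), (1,1), (1,1,1,1)
    |P|=3: 3 collections, coeffs (), (), (1)
    |P|=4: 1 collection, coeffs (1)


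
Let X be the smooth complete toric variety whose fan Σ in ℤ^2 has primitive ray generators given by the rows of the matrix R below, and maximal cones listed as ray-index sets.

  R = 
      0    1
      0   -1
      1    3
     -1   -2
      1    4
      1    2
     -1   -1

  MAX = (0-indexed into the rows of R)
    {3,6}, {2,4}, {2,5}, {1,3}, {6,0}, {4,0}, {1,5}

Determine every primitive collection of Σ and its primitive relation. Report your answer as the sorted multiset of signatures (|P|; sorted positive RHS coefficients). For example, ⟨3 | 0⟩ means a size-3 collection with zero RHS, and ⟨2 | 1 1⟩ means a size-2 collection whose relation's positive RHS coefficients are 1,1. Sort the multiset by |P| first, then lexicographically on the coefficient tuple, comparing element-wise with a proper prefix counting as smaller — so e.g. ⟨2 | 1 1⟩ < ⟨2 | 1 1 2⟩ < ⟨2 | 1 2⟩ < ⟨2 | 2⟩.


Minimal non-faces — 14 found among 7 rays, 7 max cones:

  P={0,1}:  v_{0} + v_{1} = 0  →  sig = ⟨2 | 0⟩
  P={3,5}:  v_{3} + v_{5} = 0  →  sig = ⟨2 | 0⟩
  P={0,2}:  v_{0} + v_{2} = v_{4}  →  sig = ⟨2 | 1⟩
  P={0,3}:  v_{0} + v_{3} = v_{6}  →  sig = ⟨2 | 1⟩
  P={0,5}:  v_{0} + v_{5} = v_{2}  →  sig = ⟨2 | 1⟩
  P={1,2}:  v_{1} + v_{2} = v_{5}  →  sig = ⟨2 | 1⟩
  P={1,4}:  v_{1} + v_{4} = v_{2}  →  sig = ⟨2 | 1⟩
  P={1,6}:  v_{1} + v_{6} = v_{3}  →  sig = ⟨2 | 1⟩
  P={2,3}:  v_{2} + v_{3} = v_{0}  →  sig = ⟨2 | 1⟩
  P={5,6}:  v_{5} + v_{6} = v_{0}  →  sig = ⟨2 | 1⟩
  P={2,6}:  v_{2} + v_{6} = 2·v_{0}  →  sig = ⟨2 | 2⟩
  P={3,4}:  v_{3} + v_{4} = 2·v_{0}  →  sig = ⟨2 | 2⟩
  P={4,5}:  v_{4} + v_{5} = 2·v_{2}  →  sig = ⟨2 | 2⟩
  P={4,6}:  v_{4} + v_{6} = 3·v_{0}  →  sig = ⟨2 | 3⟩

Hence PRS(X_Σ) =
[⟨2 | 0⟩, ⟨2 | 0⟩, ⟨2 | 1⟩, ⟨2 | 1⟩, ⟨2 | 1⟩, ⟨2 | 1⟩, ⟨2 | 1⟩, ⟨2 | 1⟩, ⟨2 | 1⟩, ⟨2 | 1⟩, ⟨2 | 2⟩, ⟨2 | 2⟩, ⟨2 | 2⟩, ⟨2 | 3⟩]


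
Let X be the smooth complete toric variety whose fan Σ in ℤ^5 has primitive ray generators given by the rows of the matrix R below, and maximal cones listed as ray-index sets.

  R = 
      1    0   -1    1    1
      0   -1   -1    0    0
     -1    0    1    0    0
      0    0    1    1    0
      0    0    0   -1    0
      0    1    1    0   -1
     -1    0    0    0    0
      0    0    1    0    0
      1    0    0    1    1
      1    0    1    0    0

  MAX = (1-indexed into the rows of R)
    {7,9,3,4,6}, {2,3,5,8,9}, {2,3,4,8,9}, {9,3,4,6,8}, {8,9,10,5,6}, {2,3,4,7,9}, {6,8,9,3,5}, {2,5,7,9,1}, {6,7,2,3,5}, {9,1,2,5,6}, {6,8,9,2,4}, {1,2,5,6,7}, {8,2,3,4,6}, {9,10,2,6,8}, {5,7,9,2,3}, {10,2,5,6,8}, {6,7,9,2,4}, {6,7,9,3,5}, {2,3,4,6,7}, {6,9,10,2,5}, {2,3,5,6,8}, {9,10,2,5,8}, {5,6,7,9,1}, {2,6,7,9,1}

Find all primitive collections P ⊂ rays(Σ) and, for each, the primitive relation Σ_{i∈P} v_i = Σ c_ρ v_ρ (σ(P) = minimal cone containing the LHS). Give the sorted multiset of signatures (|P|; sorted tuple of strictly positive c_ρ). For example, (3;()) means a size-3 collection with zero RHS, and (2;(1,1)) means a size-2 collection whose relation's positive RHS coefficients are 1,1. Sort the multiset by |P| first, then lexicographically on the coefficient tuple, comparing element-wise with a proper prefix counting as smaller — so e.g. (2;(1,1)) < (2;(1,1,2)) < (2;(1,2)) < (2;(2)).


12 minimal non-faces of Δ(Σ) (on 10 rays):

  P = {1,8}:  v_{1} + v_{8} = v_{9}  →  sig = (2;(1))
  P = {4,5}:  v_{4} + v_{5} = v_{8}  →  sig = (2;(1))
  P = {7,8}:  v_{7} + v_{8} = v_{3}  →  sig = (2;(1))
  P = {7,10}:  v_{7} + v_{10} = v_{8}  →  sig = (2;(1))
  P = {1,3}:  v_{1} + v_{3} = v_{7} + v_{9}  →  sig = (2;(1,1))
  P = {1,4}:  v_{1} + v_{4} = v_{2} + v_{6} + v_{7} + 2·v_{9}  →  sig = (2;(1,1,1,2))
  P = {1,10}:  v_{1} + v_{10} = v_{2} + v_{5} + v_{6} + 2·v_{9}  →  sig = (2;(1,1,1,2))
  P = {4,10}:  v_{4} + v_{10} = v_{2} + v_{6} + 2·v_{8} + v_{9}  →  sig = (2;(1,1,1,2))
  P = {3,10}:  v_{3} + v_{10} = 2·v_{8}  →  sig = (2;(2))
  P = {2,3,6,9}:  v_{2} + v_{3} + v_{6} + v_{9} = v_{4}  →  sig = (4;(1))
  P = {2,5,6,7,9}:  v_{2} + v_{5} + v_{6} + v_{7} + v_{9} = 0  →  sig = (5;())
  P = {2,5,6,8,9}:  v_{2} + v_{5} + v_{6} + v_{8} + v_{9} = v_{10}  →  sig = (5;(1))

Sorted signature multiset PRS(X):
    |P|=2: 9 collections, coeffs (1), (1), (1), (1), (1,1), (1,1,1,2), (1,1,1,2), (1,1,1,2), (2)
    |P|=4: 1 collection, coeffs (1)
    |P|=5: 2 collections, coeffs (), (1)


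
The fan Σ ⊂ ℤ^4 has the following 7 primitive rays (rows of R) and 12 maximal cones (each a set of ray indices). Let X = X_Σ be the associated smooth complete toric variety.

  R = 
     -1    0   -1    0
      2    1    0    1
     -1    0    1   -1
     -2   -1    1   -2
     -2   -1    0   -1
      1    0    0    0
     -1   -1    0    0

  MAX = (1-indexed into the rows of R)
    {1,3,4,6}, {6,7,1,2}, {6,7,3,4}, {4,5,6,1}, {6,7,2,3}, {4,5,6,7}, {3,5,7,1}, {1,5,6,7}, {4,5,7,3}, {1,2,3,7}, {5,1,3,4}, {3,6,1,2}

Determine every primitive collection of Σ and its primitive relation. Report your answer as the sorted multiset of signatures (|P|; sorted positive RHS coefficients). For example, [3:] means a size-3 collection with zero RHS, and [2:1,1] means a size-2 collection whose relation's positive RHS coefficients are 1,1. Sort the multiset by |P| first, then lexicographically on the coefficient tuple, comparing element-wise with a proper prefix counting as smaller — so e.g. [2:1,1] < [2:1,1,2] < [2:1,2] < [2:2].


Δ(Σ) — 7 vertices, 5 min non-faces:

  • {2,5}:  v_{2} + v_{5} = 0  →  sig = [2:]
  • {2,4}:  v_{2} + v_{4} = v_{3} + v_{6}  →  sig = [2:1,1]
  • {3,5,6}:  v_{3} + v_{5} + v_{6} = v_{4}  →  sig = [3:1]
  • {1,4,7}:  v_{1} + v_{4} + v_{7} = 2·v_{5}  →  sig = [3:2]
  • {1,3,6,7}:  v_{1} + v_{3} + v_{6} + v_{7} = v_{5}  →  sig = [4:1]

so the primitive-relation signature multiset is
    |P|=2: 2 collections, coeffs (), (1,1)
    |P|=3: 2 collections, coeffs (1), (2)
    |P|=4: 1 collection, coeffs (1)


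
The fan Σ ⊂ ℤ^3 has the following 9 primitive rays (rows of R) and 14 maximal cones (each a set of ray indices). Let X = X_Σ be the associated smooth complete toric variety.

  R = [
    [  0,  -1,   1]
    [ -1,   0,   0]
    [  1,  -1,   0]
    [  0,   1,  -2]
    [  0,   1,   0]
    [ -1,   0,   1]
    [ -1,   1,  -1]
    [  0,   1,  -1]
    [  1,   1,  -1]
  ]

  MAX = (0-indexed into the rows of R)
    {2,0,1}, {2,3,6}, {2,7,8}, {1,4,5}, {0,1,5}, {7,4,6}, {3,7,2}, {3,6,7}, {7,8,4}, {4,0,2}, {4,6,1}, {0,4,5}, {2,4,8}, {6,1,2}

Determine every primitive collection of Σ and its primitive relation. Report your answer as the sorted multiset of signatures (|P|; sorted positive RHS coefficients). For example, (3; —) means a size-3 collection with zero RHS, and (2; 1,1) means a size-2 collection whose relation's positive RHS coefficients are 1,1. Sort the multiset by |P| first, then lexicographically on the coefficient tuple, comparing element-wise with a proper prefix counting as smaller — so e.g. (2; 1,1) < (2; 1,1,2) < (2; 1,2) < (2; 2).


20 minimal non-faces of Δ(Σ) (on 9 rays):

  P={0,7}:  v_{0} + v_{7} = 0  →  sig = (2; —)
  P={0,6}:  v_{0} + v_{6} = v_{1}  →  sig = (2; 1)
  P={1,7}:  v_{1} + v_{7} = v_{6}  →  sig = (2; 1)
  P={1,8}:  v_{1} + v_{8} = v_{7}  →  sig = (2; 1)
  P={2,5}:  v_{2} + v_{5} = v_{0}  →  sig = (2; 1)
  P={3,5}:  v_{3} + v_{5} = v_{6}  →  sig = (2; 1)
  P={5,8}:  v_{5} + v_{8} = v_{4}  →  sig = (2; 1)
  P={0,3}:  v_{0} + v_{3} = v_{2} + v_{6}  →  sig = (2; 1,1)
  P={0,8}:  v_{0} + v_{8} = v_{2} + v_{4}  →  sig = (2; 1,1)
  P={5,7}:  v_{5} + v_{7} = v_{1} + v_{4}  →  sig = (2; 1,1)
  P={1,3}:  v_{1} + v_{3} = v_{2} + 2·v_{6}  →  sig = (2; 1,2)
  P={5,6}:  v_{5} + v_{6} = 2·v_{1} + v_{4}  →  sig = (2; 1,2)
  P={3,8}:  v_{3} + v_{8} = v_{2} + 3·v_{7}  →  sig = (2; 1,3)
  P={3,4}:  v_{3} + v_{4} = 2·v_{7}  →  sig = (2; 2)
  P={6,8}:  v_{6} + v_{8} = 2·v_{7}  →  sig = (2; 2)
  P={1,2,4}:  v_{1} + v_{2} + v_{4} = 0  →  sig = (3; —)
  P={0,1,4}:  v_{0} + v_{1} + v_{4} = v_{5}  →  sig = (3; 1)
  P={2,4,6}:  v_{2} + v_{4} + v_{6} = v_{7}  →  sig = (3; 1)
  P={2,4,7}:  v_{2} + v_{4} + v_{7} = v_{8}  →  sig = (3; 1)
  P={2,6,7}:  v_{2} + v_{6} + v_{7} = v_{3}  →  sig = (3; 1)

Signatures (|P|; sorted positive RHS coefficients), sorted:
{ (2; —),  (2; 1) ×6,  (2; 1,1) ×3,  (2; 1,2) ×2,  (2; 1,3),  (2; 2) ×2,  (3; —),  (3; 1) ×4 }


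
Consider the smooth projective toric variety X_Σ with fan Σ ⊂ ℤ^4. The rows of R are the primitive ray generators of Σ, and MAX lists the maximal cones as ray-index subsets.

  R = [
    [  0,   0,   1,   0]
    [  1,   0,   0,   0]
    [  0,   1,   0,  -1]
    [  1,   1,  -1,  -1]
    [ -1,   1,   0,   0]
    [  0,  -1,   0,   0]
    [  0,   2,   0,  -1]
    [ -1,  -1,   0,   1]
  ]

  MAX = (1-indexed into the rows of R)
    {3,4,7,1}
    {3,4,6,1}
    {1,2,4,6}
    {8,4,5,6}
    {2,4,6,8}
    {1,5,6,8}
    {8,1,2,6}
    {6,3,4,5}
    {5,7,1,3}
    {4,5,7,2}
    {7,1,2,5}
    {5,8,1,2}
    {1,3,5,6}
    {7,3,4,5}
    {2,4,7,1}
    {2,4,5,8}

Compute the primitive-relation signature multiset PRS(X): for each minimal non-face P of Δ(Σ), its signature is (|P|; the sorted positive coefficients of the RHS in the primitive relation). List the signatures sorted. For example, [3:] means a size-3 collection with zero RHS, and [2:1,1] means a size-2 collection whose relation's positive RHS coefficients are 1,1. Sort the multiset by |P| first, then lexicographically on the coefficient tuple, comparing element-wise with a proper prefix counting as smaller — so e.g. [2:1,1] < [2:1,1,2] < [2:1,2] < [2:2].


Δ(Σ) — 8 vertices, 7 min non-faces:

  P = {6,7}:  v_{6} + v_{7} = v_{3}  so sig = [2:1]
  P = {7,8}:  v_{7} + v_{8} = v_{5}  so sig = [2:1]
  P = {2,3}:  v_{2} + v_{3} = v_{1} + v_{4}  so sig = [2:1,1]
  P = {3,8}:  v_{3} + v_{8} = v_{5} + v_{6}  so sig = [2:1,1]
  P = {1,4,8}:  v_{1} + v_{4} + v_{8} = 0  so sig = [3:]
  P = {2,5,6}:  v_{2} + v_{5} + v_{6} = 0  so sig = [3:]
  P = {1,4,5}:  v_{1} + v_{4} + v_{5} = v_{7}  so sig = [3:1]

Sorted signature multiset PRS(X):
{ [2:1] ×2,  [2:1,1] ×2,  [3:] ×2,  [3:1] }


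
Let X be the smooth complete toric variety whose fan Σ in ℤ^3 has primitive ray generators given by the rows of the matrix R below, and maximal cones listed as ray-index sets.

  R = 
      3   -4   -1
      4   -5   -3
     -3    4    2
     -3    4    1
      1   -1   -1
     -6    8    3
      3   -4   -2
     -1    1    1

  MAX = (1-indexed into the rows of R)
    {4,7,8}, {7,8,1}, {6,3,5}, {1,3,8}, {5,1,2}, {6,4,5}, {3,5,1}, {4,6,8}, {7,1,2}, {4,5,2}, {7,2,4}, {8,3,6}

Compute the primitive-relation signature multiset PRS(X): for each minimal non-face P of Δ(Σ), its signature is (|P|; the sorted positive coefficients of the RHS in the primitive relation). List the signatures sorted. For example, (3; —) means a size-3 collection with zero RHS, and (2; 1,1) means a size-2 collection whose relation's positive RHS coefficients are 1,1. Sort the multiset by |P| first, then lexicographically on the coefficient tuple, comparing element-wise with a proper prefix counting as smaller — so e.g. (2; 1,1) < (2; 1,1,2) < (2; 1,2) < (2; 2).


Δ(Σ) — 8 vertices, 10 min non-faces:

  {1,4}:  v_{1} + v_{4} = 0 — sig = (2; —)
  {3,7}:  v_{3} + v_{7} = 0 — sig = (2; —)
  {5,8}:  v_{5} + v_{8} = 0 — sig = (2; —)
  {1,6}:  v_{1} + v_{6} = v_{3} — sig = (2; 1)
  {2,3}:  v_{2} + v_{3} = v_{5} — sig = (2; 1)
  {2,8}:  v_{2} + v_{8} = v_{7} — sig = (2; 1)
  {3,4}:  v_{3} + v_{4} = v_{6} — sig = (2; 1)
  {5,7}:  v_{5} + v_{7} = v_{2} — sig = (2; 1)
  {6,7}:  v_{6} + v_{7} = v_{4} — sig = (2; 1)
  {2,6}:  v_{2} + v_{6} = v_{4} + v_{5} — sig = (2; 1,1)

Hence PRS(X_Σ) =
{ (2; —) ×3,  (2; 1) ×6,  (2; 1,1) }


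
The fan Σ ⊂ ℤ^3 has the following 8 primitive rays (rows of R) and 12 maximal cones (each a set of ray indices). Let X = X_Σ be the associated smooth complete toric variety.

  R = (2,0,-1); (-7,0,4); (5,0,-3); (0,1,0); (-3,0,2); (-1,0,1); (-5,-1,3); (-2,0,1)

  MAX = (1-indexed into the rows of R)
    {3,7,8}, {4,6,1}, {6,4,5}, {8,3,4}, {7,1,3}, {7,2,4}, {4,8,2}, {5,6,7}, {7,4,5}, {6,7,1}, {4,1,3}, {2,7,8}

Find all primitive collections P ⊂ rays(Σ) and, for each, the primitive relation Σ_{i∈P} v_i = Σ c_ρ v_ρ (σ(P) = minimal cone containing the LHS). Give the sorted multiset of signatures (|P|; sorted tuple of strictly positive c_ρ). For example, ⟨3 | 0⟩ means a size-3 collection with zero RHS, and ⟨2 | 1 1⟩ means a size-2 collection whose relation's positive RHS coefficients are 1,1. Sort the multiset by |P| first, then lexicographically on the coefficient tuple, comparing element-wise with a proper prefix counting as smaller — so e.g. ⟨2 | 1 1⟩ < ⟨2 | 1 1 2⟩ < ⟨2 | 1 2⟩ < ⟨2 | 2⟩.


Primitive collections (14):

  P = {1,8}:  v_{1} + v_{8} = 0  →  sig = ⟨2 | 0⟩
  P = {1,5}:  v_{1} + v_{5} = v_{6}  →  sig = ⟨2 | 1⟩
  P = {2,3}:  v_{2} + v_{3} = v_{8}  →  sig = ⟨2 | 1⟩
  P = {3,5}:  v_{3} + v_{5} = v_{1}  →  sig = ⟨2 | 1⟩
  P = {6,8}:  v_{6} + v_{8} = v_{5}  →  sig = ⟨2 | 1⟩
  P = {1,2}:  v_{1} + v_{2} = v_{4} + v_{7}  →  sig = ⟨2 | 1 1⟩
  P = {5,8}:  v_{5} + v_{8} = v_{4} + v_{7}  →  sig = ⟨2 | 1 1⟩
  P = {2,6}:  v_{2} + v_{6} = v_{4} + v_{5} + v_{7}  →  sig = ⟨2 | 1 1 1⟩
  P = {3,6}:  v_{3} + v_{6} = 2·v_{1}  →  sig = ⟨2 | 2⟩
  P = {2,5}:  v_{2} + v_{5} = 2·v_{4} + 2·v_{7}  →  sig = ⟨2 | 2 2⟩
  P = {3,4,7}:  v_{3} + v_{4} + v_{7} = 0  →  sig = ⟨3 | 0⟩
  P = {1,4,7}:  v_{1} + v_{4} + v_{7} = v_{5}  →  sig = ⟨3 | 1⟩
  P = {4,7,8}:  v_{4} + v_{7} + v_{8} = v_{2}  →  sig = ⟨3 | 1⟩
  P = {4,6,7}:  v_{4} + v_{6} + v_{7} = 2·v_{5}  →  sig = ⟨3 | 2⟩

Hence PRS(X_Σ) =
[⟨2 | 0⟩, ⟨2 | 1⟩, ⟨2 | 1⟩, ⟨2 | 1⟩, ⟨2 | 1⟩, ⟨2 | 1 1⟩, ⟨2 | 1 1⟩, ⟨2 | 1 1 1⟩, ⟨2 | 2⟩, ⟨2 | 2 2⟩, ⟨3 | 0⟩, ⟨3 | 1⟩, ⟨3 | 1⟩, ⟨3 | 2⟩]


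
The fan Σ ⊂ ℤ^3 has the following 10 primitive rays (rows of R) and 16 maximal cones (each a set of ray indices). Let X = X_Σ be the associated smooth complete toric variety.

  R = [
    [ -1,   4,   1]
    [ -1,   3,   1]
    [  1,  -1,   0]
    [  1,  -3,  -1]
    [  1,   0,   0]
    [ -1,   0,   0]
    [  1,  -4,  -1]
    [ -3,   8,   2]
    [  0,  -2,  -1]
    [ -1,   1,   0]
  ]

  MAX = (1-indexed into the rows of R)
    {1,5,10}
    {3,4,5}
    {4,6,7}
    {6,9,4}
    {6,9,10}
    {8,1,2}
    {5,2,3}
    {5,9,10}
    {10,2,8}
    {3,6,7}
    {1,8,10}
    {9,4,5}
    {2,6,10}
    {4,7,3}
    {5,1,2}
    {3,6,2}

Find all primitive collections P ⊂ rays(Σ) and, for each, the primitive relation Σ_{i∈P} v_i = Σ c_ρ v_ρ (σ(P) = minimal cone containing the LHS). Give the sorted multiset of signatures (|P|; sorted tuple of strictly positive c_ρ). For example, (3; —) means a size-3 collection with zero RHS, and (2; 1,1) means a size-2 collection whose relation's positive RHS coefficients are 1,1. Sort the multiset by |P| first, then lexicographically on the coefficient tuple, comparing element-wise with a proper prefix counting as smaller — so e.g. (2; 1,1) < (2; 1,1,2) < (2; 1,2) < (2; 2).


Primitive collections (24):

  {1,7}:  v_{1} + v_{7} = 0  ⟹  sig = (2; —)
  {2,4}:  v_{2} + v_{4} = 0  ⟹  sig = (2; —)
  {3,10}:  v_{3} + v_{10} = 0  ⟹  sig = (2; —)
  {5,6}:  v_{5} + v_{6} = 0  ⟹  sig = (2; —)
  {2,9}:  v_{2} + v_{9} = v_{10}  ⟹  sig = (2; 1)
  {3,9}:  v_{3} + v_{9} = v_{4}  ⟹  sig = (2; 1)
  {4,10}:  v_{4} + v_{10} = v_{9}  ⟹  sig = (2; 1)
  {1,3}:  v_{1} + v_{3} = v_{2} + v_{5}  ⟹  sig = (2; 1,1)
  {1,4}:  v_{1} + v_{4} = v_{5} + v_{10}  ⟹  sig = (2; 1,1)
  {1,6}:  v_{1} + v_{6} = v_{2} + v_{10}  ⟹  sig = (2; 1,1)
  {2,7}:  v_{2} + v_{7} = v_{3} + v_{6}  ⟹  sig = (2; 1,1)
  {3,8}:  v_{3} + v_{8} = v_{1} + v_{2}  ⟹  sig = (2; 1,1)
  {4,8}:  v_{4} + v_{8} = v_{1} + v_{10}  ⟹  sig = (2; 1,1)
  {5,7}:  v_{5} + v_{7} = v_{3} + v_{4}  ⟹  sig = (2; 1,1)
  {7,8}:  v_{7} + v_{8} = v_{2} + v_{10}  ⟹  sig = (2; 1,1)
  {7,10}:  v_{7} + v_{10} = v_{4} + v_{6}  ⟹  sig = (2; 1,1)
  {1,9}:  v_{1} + v_{9} = v_{5} + 2·v_{10}  ⟹  sig = (2; 1,2)
  {7,9}:  v_{7} + v_{9} = 2·v_{4} + v_{6}  ⟹  sig = (2; 1,2)
  {8,9}:  v_{8} + v_{9} = v_{1} + 2·v_{10}  ⟹  sig = (2; 1,2)
  {5,8}:  v_{5} + v_{8} = 2·v_{1}  ⟹  sig = (2; 2)
  {6,8}:  v_{6} + v_{8} = 2·v_{2} + 2·v_{10}  ⟹  sig = (2; 2,2)
  {1,2,10}:  v_{1} + v_{2} + v_{10} = v_{8}  ⟹  sig = (3; 1)
  {2,5,10}:  v_{2} + v_{5} + v_{10} = v_{1}  ⟹  sig = (3; 1)
  {3,4,6}:  v_{3} + v_{4} + v_{6} = v_{7}  ⟹  sig = (3; 1)

so the primitive-relation signature multiset is
{ (2; —) ×4,  (2; 1) ×3,  (2; 1,1) ×9,  (2; 1,2) ×3,  (2; 2),  (2; 2,2),  (3; 1) ×3 }


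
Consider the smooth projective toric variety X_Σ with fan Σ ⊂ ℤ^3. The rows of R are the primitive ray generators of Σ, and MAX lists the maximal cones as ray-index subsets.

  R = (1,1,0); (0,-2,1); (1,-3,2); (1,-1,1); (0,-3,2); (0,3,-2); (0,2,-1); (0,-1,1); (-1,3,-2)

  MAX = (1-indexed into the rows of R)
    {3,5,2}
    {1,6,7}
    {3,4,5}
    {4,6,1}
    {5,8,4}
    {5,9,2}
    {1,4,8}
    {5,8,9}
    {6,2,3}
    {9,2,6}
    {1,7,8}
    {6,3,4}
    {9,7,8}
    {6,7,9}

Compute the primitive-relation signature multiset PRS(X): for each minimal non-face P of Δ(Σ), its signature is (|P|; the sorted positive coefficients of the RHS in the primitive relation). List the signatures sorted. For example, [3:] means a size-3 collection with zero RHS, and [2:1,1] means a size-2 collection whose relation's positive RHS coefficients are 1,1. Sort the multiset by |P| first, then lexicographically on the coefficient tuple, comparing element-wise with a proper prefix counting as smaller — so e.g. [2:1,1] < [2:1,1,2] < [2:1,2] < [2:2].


Minimal non-faces — 15 found among 9 rays, 14 max cones:

  • {2,7}:  v_{2} + v_{7} = 0 ; sig = [2:]
  • {3,9}:  v_{3} + v_{9} = 0 ; sig = [2:]
  • {5,6}:  v_{5} + v_{6} = 0 ; sig = [2:]
  • {1,2}:  v_{1} + v_{2} = v_{4} ; sig = [2:1]
  • {2,4}:  v_{2} + v_{4} = v_{3} ; sig = [2:1]
  • {2,8}:  v_{2} + v_{8} = v_{5} ; sig = [2:1]
  • {3,7}:  v_{3} + v_{7} = v_{4} ; sig = [2:1]
  • {4,7}:  v_{4} + v_{7} = v_{1} ; sig = [2:1]
  • {4,9}:  v_{4} + v_{9} = v_{7} ; sig = [2:1]
  • {5,7}:  v_{5} + v_{7} = v_{8} ; sig = [2:1]
  • {6,8}:  v_{6} + v_{8} = v_{7} ; sig = [2:1]
  • {1,5}:  v_{1} + v_{5} = v_{4} + v_{8} ; sig = [2:1,1]
  • {3,8}:  v_{3} + v_{8} = v_{4} + v_{5} ; sig = [2:1,1]
  • {1,3}:  v_{1} + v_{3} = 2·v_{4} ; sig = [2:2]
  • {1,9}:  v_{1} + v_{9} = 2·v_{7} ; sig = [2:2]

Hence PRS(X_Σ) =
{ [2:] ×3,  [2:1] ×8,  [2:1,1] ×2,  [2:2] ×2 }


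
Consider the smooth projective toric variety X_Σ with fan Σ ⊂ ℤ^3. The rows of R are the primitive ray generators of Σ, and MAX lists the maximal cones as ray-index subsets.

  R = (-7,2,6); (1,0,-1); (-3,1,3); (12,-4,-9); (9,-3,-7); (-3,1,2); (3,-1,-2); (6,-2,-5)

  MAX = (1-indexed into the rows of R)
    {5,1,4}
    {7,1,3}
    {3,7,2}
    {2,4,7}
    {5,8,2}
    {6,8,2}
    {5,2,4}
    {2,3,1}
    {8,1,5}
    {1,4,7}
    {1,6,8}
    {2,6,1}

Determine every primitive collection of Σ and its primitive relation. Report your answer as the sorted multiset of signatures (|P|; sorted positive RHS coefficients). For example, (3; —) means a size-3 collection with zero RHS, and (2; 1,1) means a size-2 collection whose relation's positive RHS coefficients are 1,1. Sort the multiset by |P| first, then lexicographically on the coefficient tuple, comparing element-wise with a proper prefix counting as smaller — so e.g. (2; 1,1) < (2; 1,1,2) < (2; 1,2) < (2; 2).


|primitive collections| = 14. Relations:

  P = {6,7}:  v_{6} + v_{7} = 0  →  sig = (2; —)
  P = {3,8}:  v_{3} + v_{8} = v_{7}  →  sig = (2; 1)
  P = {4,6}:  v_{4} + v_{6} = v_{5}  →  sig = (2; 1)
  P = {5,6}:  v_{5} + v_{6} = v_{8}  →  sig = (2; 1)
  P = {5,7}:  v_{5} + v_{7} = v_{4}  →  sig = (2; 1)
  P = {7,8}:  v_{7} + v_{8} = v_{5}  →  sig = (2; 1)
  P = {3,6}:  v_{3} + v_{6} = v_{1} + v_{2}  →  sig = (2; 1,1)
  P = {3,5}:  v_{3} + v_{5} = 2·v_{7}  →  sig = (2; 2)
  P = {4,8}:  v_{4} + v_{8} = 2·v_{5}  →  sig = (2; 2)
  P = {3,4}:  v_{3} + v_{4} = 3·v_{7}  →  sig = (2; 3)
  P = {1,2,8}:  v_{1} + v_{2} + v_{8} = 0  →  sig = (3; —)
  P = {1,2,5}:  v_{1} + v_{2} + v_{5} = v_{7}  →  sig = (3; 1)
  P = {1,2,7}:  v_{1} + v_{2} + v_{7} = v_{3}  →  sig = (3; 1)
  P = {1,2,4}:  v_{1} + v_{2} + v_{4} = 2·v_{7}  →  sig = (3; 2)

Hence PRS(X_Σ) =
    |P|=2: 10 collections, coeffs (), (1), (1), (1), (1), (1), (1,1), (2), (2), (3)
    |P|=3: 4 collections, coeffs (), (1), (1), (2)


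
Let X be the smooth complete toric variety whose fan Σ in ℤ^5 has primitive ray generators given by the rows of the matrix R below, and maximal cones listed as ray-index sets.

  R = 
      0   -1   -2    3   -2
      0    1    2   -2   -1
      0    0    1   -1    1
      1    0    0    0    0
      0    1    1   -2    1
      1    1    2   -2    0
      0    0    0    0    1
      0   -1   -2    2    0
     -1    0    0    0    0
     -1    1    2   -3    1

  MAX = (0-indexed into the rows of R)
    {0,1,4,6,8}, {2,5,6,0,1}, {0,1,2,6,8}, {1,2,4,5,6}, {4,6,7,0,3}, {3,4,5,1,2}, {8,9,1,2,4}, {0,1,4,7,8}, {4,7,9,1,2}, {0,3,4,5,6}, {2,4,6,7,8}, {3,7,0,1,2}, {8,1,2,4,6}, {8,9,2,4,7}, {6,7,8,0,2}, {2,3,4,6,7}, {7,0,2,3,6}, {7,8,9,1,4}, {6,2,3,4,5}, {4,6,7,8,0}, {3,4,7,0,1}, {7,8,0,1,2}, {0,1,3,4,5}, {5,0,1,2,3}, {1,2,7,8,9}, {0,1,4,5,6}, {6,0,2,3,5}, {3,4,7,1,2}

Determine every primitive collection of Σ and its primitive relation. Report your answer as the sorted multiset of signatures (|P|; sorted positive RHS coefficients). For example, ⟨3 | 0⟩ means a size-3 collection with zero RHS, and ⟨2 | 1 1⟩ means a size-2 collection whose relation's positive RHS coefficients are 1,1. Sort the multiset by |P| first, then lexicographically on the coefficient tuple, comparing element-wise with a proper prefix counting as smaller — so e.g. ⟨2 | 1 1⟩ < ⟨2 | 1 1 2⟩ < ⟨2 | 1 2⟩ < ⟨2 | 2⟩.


11 minimal non-faces of Δ(Σ) (on 10 rays):

  {3,8}:  v_{3} + v_{8} = 0  →  sig = ⟨2 | 0⟩
  {5,7}:  v_{5} + v_{7} = v_{3}  →  sig = ⟨2 | 1⟩
  {5,8}:  v_{5} + v_{8} = v_{1} + v_{6}  →  sig = ⟨2 | 1 1⟩
  {0,9}:  v_{0} + v_{9} = v_{1} + v_{7} + v_{8}  →  sig = ⟨2 | 1 1 1⟩
  {5,9}:  v_{5} + v_{9} = v_{1} + v_{2} + v_{4}  →  sig = ⟨2 | 1 1 1⟩
  {6,9}:  v_{6} + v_{9} = v_{2} + v_{4} + v_{8}  →  sig = ⟨2 | 1 1 1⟩
  {3,9}:  v_{3} + v_{9} = v_{1} + v_{2} + v_{4} + v_{7}  →  sig = ⟨2 | 1 1 1 1⟩
  {0,2,4}:  v_{0} + v_{2} + v_{4} = 0  →  sig = ⟨3 | 0⟩
  {1,6,7}:  v_{1} + v_{6} + v_{7} = 0  →  sig = ⟨3 | 0⟩
  {1,3,6}:  v_{1} + v_{3} + v_{6} = v_{5}  →  sig = ⟨3 | 1⟩
  {1,2,4,7,8}:  v_{1} + v_{2} + v_{4} + v_{7} + v_{8} = v_{9}  →  sig = ⟨5 | 1⟩

so the primitive-relation signature multiset is
{ ⟨2 | 0⟩,  ⟨2 | 1⟩,  ⟨2 | 1 1⟩,  ⟨2 | 1 1 1⟩ ×3,  ⟨2 | 1 1 1 1⟩,  ⟨3 | 0⟩ ×2,  ⟨3 | 1⟩,  ⟨5 | 1⟩ }


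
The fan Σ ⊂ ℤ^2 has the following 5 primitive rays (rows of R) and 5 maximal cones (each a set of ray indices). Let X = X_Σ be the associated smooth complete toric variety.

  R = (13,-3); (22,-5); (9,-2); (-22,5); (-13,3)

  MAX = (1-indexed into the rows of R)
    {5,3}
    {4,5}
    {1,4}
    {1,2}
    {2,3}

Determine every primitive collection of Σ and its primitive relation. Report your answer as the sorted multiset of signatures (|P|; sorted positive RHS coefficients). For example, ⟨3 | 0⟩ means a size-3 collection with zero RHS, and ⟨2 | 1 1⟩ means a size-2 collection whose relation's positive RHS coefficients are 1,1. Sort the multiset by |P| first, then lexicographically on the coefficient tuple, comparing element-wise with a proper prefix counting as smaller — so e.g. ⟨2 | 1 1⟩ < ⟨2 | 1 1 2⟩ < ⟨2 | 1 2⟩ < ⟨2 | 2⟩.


5 collections generate NE(X_Σ); each relation:

  P={1,5}:  v_{1} + v_{5} = 0  so sig = ⟨2 | 0⟩
  P={2,4}:  v_{2} + v_{4} = 0  so sig = ⟨2 | 0⟩
  P={1,3}:  v_{1} + v_{3} = v_{2}  so sig = ⟨2 | 1⟩
  P={2,5}:  v_{2} + v_{5} = v_{3}  so sig = ⟨2 | 1⟩
  P={3,4}:  v_{3} + v_{4} = v_{5}  so sig = ⟨2 | 1⟩

so the primitive-relation signature multiset is
    ⟨2 | 0⟩
    ⟨2 | 0⟩
    ⟨2 | 1⟩
    ⟨2 | 1⟩
    ⟨2 | 1⟩


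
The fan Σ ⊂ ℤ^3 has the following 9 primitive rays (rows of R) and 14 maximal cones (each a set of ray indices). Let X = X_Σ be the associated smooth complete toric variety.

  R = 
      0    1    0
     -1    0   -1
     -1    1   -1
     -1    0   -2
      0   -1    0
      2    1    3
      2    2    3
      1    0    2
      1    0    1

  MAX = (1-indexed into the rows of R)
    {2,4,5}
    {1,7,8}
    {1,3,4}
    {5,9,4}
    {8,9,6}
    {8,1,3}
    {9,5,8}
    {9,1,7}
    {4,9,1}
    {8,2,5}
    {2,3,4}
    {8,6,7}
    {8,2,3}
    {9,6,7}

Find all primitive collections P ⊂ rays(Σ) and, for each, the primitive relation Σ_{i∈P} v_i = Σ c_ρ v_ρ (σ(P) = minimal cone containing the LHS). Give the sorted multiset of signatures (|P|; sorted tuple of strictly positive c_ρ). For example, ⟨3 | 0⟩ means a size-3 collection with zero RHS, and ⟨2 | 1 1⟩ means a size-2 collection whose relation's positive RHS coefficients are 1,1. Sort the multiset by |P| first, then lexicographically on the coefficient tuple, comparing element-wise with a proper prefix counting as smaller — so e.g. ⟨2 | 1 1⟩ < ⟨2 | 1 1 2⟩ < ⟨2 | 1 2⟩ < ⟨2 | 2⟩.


17 collections generate NE(X_Σ); each relation:

  P={1,5}:  v_{1} + v_{5} = 0  →  sig = ⟨2 | 0⟩
  P={2,9}:  v_{2} + v_{9} = 0  →  sig = ⟨2 | 0⟩
  P={4,8}:  v_{4} + v_{8} = 0  →  sig = ⟨2 | 0⟩
  P={1,2}:  v_{1} + v_{2} = v_{3}  →  sig = ⟨2 | 1⟩
  P={1,6}:  v_{1} + v_{6} = v_{7}  →  sig = ⟨2 | 1⟩
  P={3,5}:  v_{3} + v_{5} = v_{2}  →  sig = ⟨2 | 1⟩
  P={3,9}:  v_{3} + v_{9} = v_{1}  →  sig = ⟨2 | 1⟩
  P={5,7}:  v_{5} + v_{7} = v_{6}  →  sig = ⟨2 | 1⟩
  P={2,6}:  v_{2} + v_{6} = v_{1} + v_{8}  →  sig = ⟨2 | 1 1⟩
  P={4,6}:  v_{4} + v_{6} = v_{1} + v_{9}  →  sig = ⟨2 | 1 1⟩
  P={5,6}:  v_{5} + v_{6} = v_{8} + v_{9}  →  sig = ⟨2 | 1 1⟩
  P={2,7}:  v_{2} + v_{7} = 2·v_{1} + v_{8}  →  sig = ⟨2 | 1 2⟩
  P={3,6}:  v_{3} + v_{6} = 2·v_{1} + v_{8}  →  sig = ⟨2 | 1 2⟩
  P={4,7}:  v_{4} + v_{7} = 2·v_{1} + v_{9}  →  sig = ⟨2 | 1 2⟩
  P={3,7}:  v_{3} + v_{7} = 3·v_{1} + v_{8}  →  sig = ⟨2 | 1 3⟩
  P={1,8,9}:  v_{1} + v_{8} + v_{9} = v_{6}  →  sig = ⟨3 | 1⟩
  P={7,8,9}:  v_{7} + v_{8} + v_{9} = 2·v_{6}  →  sig = ⟨3 | 2⟩

Signatures (|P|; sorted positive RHS coefficients), sorted:
    |P|=2: 15 collections, coeffs (), (), (), (1), (1), (1), (1), (1), (1,1), (1,1), (1,1), (1,2), (1,2), (1,2), (1,3)
    |P|=3: 2 collections, coeffs (1), (2)


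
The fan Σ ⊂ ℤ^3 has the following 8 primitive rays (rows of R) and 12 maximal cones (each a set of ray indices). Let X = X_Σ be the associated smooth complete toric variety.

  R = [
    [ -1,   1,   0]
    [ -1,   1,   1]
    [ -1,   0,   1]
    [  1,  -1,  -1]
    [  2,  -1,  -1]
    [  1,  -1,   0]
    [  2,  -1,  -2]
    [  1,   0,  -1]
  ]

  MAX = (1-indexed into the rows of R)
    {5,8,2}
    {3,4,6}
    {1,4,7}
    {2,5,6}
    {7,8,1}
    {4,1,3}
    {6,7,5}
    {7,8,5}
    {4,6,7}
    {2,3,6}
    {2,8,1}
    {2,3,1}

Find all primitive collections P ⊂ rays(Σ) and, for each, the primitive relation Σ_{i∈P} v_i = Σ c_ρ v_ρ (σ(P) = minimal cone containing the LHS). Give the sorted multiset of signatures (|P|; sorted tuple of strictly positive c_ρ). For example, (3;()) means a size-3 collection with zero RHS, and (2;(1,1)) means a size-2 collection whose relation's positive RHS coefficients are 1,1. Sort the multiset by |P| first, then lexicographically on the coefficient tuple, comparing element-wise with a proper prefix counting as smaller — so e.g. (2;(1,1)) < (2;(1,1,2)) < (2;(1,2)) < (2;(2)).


Δ(Σ) — 8 vertices, 10 min non-faces:

  {1,6}:  v_{1} + v_{6} = 0  →  sig = (2;())
  {2,4}:  v_{2} + v_{4} = 0  →  sig = (2;())
  {3,8}:  v_{3} + v_{8} = 0  →  sig = (2;())
  {1,5}:  v_{1} + v_{5} = v_{8}  →  sig = (2;(1))
  {2,7}:  v_{2} + v_{7} = v_{8}  →  sig = (2;(1))
  {3,5}:  v_{3} + v_{5} = v_{6}  →  sig = (2;(1))
  {3,7}:  v_{3} + v_{7} = v_{4}  →  sig = (2;(1))
  {4,8}:  v_{4} + v_{8} = v_{7}  →  sig = (2;(1))
  {6,8}:  v_{6} + v_{8} = v_{5}  →  sig = (2;(1))
  {4,5}:  v_{4} + v_{5} = v_{6} + v_{7}  →  sig = (2;(1,1))

Hence PRS(X_Σ) =
    (2;())
    (2;())
    (2;())
    (2;(1))
    (2;(1))
    (2;(1))
    (2;(1))
    (2;(1))
    (2;(1))
    (2;(1,1))


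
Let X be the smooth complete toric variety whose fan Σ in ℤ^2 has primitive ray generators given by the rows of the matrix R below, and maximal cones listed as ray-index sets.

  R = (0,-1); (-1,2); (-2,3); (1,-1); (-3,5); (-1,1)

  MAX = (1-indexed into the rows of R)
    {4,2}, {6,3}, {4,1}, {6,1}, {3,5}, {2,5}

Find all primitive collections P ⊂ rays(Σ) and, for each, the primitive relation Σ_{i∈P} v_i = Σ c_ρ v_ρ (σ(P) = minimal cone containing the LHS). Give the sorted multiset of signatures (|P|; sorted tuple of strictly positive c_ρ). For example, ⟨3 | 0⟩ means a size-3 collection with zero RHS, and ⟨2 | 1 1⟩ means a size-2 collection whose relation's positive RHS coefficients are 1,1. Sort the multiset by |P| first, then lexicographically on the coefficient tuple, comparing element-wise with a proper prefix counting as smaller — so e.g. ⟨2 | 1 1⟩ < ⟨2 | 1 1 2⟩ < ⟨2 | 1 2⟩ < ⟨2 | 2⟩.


9 minimal non-faces of Δ(Σ) (on 6 rays):

  • {4,6}:  v_{4} + v_{6} = 0 — sig = ⟨2 | 0⟩
  • {1,2}:  v_{1} + v_{2} = v_{6} — sig = ⟨2 | 1⟩
  • {2,3}:  v_{2} + v_{3} = v_{5} — sig = ⟨2 | 1⟩
  • {2,6}:  v_{2} + v_{6} = v_{3} — sig = ⟨2 | 1⟩
  • {3,4}:  v_{3} + v_{4} = v_{2} — sig = ⟨2 | 1⟩
  • {1,5}:  v_{1} + v_{5} = v_{3} + v_{6} — sig = ⟨2 | 1 1⟩
  • {1,3}:  v_{1} + v_{3} = 2·v_{6} — sig = ⟨2 | 2⟩
  • {4,5}:  v_{4} + v_{5} = 2·v_{2} — sig = ⟨2 | 2⟩
  • {5,6}:  v_{5} + v_{6} = 2·v_{3} — sig = ⟨2 | 2⟩

Hence PRS(X_Σ) =
    ⟨2 | 0⟩
    ⟨2 | 1⟩
    ⟨2 | 1⟩
    ⟨2 | 1⟩
    ⟨2 | 1⟩
    ⟨2 | 1 1⟩
    ⟨2 | 2⟩
    ⟨2 | 2⟩
    ⟨2 | 2⟩
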